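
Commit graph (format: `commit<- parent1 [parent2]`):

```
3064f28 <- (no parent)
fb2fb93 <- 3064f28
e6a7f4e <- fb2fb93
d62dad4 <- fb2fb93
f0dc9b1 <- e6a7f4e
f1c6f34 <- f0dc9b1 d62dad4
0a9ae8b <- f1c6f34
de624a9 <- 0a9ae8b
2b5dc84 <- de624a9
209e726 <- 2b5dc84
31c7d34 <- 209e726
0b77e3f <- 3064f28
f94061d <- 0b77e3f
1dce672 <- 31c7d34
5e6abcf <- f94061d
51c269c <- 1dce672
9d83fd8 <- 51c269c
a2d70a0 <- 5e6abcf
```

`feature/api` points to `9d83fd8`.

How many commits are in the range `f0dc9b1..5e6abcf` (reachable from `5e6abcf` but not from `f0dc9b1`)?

3

Reachable from 5e6abcf: {0b77e3f, 3064f28, 5e6abcf, f94061d}.
Reachable from f0dc9b1: {3064f28, e6a7f4e, f0dc9b1, fb2fb93}.
In 5e6abcf's history but not f0dc9b1's: {0b77e3f, 5e6abcf, f94061d} — 3 commits.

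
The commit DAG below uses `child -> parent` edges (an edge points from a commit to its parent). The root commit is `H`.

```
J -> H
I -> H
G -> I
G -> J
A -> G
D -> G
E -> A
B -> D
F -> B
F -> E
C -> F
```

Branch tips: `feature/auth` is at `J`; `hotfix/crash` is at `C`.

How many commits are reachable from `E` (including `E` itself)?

6

Walking parent pointers from E: reachable set = {A, E, G, H, I, J}.
That is 6 commits.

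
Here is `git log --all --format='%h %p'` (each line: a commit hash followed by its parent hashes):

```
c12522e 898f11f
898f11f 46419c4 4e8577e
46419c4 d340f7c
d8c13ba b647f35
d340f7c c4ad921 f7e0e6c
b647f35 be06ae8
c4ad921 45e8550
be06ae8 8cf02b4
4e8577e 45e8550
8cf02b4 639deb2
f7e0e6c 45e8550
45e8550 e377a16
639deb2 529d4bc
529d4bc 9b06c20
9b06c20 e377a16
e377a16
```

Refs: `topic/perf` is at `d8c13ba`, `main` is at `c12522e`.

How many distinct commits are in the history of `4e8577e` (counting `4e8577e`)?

Walking parent pointers from 4e8577e: reachable set = {45e8550, 4e8577e, e377a16}.
That is 3 commits.

3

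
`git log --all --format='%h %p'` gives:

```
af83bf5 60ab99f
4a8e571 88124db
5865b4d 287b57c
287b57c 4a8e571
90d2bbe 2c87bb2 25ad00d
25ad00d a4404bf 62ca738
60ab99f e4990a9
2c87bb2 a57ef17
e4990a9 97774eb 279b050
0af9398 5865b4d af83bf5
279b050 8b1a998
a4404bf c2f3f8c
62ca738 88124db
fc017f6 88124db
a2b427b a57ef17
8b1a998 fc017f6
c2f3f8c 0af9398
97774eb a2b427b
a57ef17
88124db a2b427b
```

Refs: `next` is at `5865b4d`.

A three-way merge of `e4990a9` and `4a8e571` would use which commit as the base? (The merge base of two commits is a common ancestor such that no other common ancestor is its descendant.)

Ancestors of e4990a9: {279b050, 88124db, 8b1a998, 97774eb, a2b427b, a57ef17, e4990a9, fc017f6}.
Ancestors of 4a8e571: {4a8e571, 88124db, a2b427b, a57ef17}.
Common ancestors: {88124db, a2b427b, a57ef17}.
Among these, 88124db is not an ancestor of any other common ancestor — it is the merge base.

88124db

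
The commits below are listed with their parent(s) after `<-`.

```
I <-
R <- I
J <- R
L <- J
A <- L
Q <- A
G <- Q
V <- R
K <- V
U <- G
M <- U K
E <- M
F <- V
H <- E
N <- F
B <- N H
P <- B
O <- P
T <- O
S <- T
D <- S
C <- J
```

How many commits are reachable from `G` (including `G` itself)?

Walking parent pointers from G: reachable set = {A, G, I, J, L, Q, R}.
That is 7 commits.

7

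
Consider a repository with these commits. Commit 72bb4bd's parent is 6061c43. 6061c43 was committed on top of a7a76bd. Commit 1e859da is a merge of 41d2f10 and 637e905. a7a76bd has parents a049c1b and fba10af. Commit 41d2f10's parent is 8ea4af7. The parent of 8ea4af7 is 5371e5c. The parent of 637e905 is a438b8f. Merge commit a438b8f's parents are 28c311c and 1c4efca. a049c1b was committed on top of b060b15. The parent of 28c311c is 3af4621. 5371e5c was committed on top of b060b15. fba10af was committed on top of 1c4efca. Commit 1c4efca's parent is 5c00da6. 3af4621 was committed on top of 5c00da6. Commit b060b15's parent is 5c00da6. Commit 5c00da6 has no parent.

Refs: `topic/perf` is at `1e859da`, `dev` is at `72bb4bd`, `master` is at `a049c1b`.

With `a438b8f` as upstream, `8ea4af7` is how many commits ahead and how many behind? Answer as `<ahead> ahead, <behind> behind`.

3 ahead, 4 behind

Reachable from 8ea4af7: {5371e5c, 5c00da6, 8ea4af7, b060b15}.
Reachable from a438b8f: {1c4efca, 28c311c, 3af4621, 5c00da6, a438b8f}.
Only in 8ea4af7's history (ahead): {5371e5c, 8ea4af7, b060b15} — 3.
Only in a438b8f's history (behind): {1c4efca, 28c311c, 3af4621, a438b8f} — 4.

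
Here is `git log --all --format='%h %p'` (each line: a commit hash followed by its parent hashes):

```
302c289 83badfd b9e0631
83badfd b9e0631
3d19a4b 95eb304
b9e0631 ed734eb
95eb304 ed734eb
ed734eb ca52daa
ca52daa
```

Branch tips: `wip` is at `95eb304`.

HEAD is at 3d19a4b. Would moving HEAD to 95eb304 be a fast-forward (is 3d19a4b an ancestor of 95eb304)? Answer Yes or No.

A fast-forward from 3d19a4b to 95eb304 is possible iff 3d19a4b is an ancestor of 95eb304.
Ancestors of 95eb304: {95eb304, ca52daa, ed734eb}.
3d19a4b is not among them, so fast-forward is not possible.

No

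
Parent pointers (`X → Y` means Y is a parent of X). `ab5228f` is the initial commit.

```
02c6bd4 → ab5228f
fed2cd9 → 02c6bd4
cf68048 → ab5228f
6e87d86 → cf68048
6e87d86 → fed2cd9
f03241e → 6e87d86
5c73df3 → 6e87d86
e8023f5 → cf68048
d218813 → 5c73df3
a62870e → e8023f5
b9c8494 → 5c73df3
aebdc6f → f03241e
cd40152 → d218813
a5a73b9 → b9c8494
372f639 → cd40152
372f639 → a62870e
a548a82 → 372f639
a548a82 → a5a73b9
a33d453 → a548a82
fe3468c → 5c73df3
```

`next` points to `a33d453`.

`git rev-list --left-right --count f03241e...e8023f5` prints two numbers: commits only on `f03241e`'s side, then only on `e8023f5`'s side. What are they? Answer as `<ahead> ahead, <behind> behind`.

4 ahead, 1 behind

Reachable from f03241e: {02c6bd4, 6e87d86, ab5228f, cf68048, f03241e, fed2cd9}.
Reachable from e8023f5: {ab5228f, cf68048, e8023f5}.
Only in f03241e's history (ahead): {02c6bd4, 6e87d86, f03241e, fed2cd9} — 4.
Only in e8023f5's history (behind): {e8023f5} — 1.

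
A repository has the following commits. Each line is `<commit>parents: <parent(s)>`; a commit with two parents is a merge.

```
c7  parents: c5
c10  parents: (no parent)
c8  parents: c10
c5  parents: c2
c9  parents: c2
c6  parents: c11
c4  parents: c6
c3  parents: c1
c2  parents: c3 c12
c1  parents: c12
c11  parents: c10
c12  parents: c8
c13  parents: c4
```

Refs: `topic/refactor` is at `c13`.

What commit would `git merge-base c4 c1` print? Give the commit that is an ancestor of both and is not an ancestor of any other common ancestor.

Ancestors of c4: {c10, c11, c4, c6}.
Ancestors of c1: {c1, c10, c12, c8}.
Common ancestors: {c10}.
The only common ancestor is c10, so it is the merge base.

c10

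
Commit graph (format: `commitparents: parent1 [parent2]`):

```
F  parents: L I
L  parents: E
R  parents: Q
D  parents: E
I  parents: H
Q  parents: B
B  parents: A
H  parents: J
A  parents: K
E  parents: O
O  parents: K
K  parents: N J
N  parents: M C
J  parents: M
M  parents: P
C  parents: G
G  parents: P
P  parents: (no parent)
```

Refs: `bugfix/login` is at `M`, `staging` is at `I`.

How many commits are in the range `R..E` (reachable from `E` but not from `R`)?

Reachable from E: {C, E, G, J, K, M, N, O, P}.
Reachable from R: {A, B, C, G, J, K, M, N, P, Q, R}.
In E's history but not R's: {E, O} — 2 commits.

2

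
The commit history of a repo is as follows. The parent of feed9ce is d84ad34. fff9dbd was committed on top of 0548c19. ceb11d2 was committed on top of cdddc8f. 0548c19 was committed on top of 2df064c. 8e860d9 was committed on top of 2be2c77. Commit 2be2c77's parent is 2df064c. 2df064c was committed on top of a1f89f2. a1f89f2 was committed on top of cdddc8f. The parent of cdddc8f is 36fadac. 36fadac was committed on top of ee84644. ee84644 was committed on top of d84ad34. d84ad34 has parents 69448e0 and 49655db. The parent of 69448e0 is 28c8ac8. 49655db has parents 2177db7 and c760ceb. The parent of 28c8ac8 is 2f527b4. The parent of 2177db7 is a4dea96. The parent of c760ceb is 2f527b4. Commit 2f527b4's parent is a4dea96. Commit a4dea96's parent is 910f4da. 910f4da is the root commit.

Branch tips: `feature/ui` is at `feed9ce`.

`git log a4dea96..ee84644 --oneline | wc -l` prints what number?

Reachable from ee84644: {2177db7, 28c8ac8, 2f527b4, 49655db, 69448e0, 910f4da, a4dea96, c760ceb, d84ad34, ee84644}.
Reachable from a4dea96: {910f4da, a4dea96}.
In ee84644's history but not a4dea96's: {2177db7, 28c8ac8, 2f527b4, 49655db, 69448e0, c760ceb, d84ad34, ee84644} — 8 commits.

8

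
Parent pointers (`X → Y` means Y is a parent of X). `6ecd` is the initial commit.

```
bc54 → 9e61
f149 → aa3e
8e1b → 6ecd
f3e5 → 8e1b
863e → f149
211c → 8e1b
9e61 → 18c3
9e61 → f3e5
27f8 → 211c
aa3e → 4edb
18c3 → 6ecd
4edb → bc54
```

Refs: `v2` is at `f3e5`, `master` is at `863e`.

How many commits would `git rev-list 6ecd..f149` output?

8

Reachable from f149: {18c3, 4edb, 6ecd, 8e1b, 9e61, aa3e, bc54, f149, f3e5}.
Reachable from 6ecd: {6ecd}.
In f149's history but not 6ecd's: {18c3, 4edb, 8e1b, 9e61, aa3e, bc54, f149, f3e5} — 8 commits.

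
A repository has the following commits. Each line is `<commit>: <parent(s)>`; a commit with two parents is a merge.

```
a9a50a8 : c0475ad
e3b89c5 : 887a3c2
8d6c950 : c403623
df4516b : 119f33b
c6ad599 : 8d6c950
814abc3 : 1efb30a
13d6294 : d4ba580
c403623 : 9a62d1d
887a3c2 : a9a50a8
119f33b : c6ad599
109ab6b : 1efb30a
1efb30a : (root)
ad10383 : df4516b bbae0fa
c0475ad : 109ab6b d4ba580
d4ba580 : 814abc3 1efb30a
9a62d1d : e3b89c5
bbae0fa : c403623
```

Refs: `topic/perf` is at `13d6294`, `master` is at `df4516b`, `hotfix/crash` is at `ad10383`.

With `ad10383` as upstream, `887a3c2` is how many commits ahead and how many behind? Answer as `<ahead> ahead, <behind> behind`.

0 ahead, 9 behind

Reachable from 887a3c2: {109ab6b, 1efb30a, 814abc3, 887a3c2, a9a50a8, c0475ad, d4ba580}.
Reachable from ad10383: {109ab6b, 119f33b, 1efb30a, 814abc3, 887a3c2, 8d6c950, 9a62d1d, a9a50a8, ad10383, bbae0fa, c0475ad, c403623, c6ad599, d4ba580, df4516b, e3b89c5}.
Only in 887a3c2's history (ahead): {} — 0.
Only in ad10383's history (behind): {119f33b, 8d6c950, 9a62d1d, ad10383, bbae0fa, c403623, c6ad599, df4516b, e3b89c5} — 9.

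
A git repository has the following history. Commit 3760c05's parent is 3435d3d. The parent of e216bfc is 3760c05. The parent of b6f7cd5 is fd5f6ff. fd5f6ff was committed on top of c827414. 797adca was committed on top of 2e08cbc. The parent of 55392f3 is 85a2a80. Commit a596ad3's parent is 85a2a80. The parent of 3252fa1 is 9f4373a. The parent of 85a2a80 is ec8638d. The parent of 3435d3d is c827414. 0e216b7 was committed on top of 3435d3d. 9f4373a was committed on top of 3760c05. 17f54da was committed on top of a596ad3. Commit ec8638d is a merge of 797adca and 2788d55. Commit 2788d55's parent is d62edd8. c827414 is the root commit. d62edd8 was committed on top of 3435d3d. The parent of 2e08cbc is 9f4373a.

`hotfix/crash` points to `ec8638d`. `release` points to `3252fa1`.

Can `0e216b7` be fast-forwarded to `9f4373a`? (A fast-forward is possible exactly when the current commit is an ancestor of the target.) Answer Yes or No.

No

A fast-forward from 0e216b7 to 9f4373a is possible iff 0e216b7 is an ancestor of 9f4373a.
Ancestors of 9f4373a: {3435d3d, 3760c05, 9f4373a, c827414}.
0e216b7 is not among them, so fast-forward is not possible.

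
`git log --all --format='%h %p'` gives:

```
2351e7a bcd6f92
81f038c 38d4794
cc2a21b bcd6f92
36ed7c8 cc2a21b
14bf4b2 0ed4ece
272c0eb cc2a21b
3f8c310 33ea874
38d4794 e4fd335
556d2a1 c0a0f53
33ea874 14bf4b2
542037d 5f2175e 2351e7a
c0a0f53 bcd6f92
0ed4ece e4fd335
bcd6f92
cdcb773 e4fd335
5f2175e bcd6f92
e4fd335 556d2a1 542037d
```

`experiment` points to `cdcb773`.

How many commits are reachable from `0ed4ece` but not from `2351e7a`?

Reachable from 0ed4ece: {0ed4ece, 2351e7a, 542037d, 556d2a1, 5f2175e, bcd6f92, c0a0f53, e4fd335}.
Reachable from 2351e7a: {2351e7a, bcd6f92}.
In 0ed4ece's history but not 2351e7a's: {0ed4ece, 542037d, 556d2a1, 5f2175e, c0a0f53, e4fd335} — 6 commits.

6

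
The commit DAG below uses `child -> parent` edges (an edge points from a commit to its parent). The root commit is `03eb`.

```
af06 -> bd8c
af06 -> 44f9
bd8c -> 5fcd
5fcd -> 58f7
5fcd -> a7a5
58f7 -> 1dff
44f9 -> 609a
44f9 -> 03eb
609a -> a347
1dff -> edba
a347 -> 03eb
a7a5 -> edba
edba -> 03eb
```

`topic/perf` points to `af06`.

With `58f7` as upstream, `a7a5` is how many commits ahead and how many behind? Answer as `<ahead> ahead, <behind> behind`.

1 ahead, 2 behind

Reachable from a7a5: {03eb, a7a5, edba}.
Reachable from 58f7: {03eb, 1dff, 58f7, edba}.
Only in a7a5's history (ahead): {a7a5} — 1.
Only in 58f7's history (behind): {1dff, 58f7} — 2.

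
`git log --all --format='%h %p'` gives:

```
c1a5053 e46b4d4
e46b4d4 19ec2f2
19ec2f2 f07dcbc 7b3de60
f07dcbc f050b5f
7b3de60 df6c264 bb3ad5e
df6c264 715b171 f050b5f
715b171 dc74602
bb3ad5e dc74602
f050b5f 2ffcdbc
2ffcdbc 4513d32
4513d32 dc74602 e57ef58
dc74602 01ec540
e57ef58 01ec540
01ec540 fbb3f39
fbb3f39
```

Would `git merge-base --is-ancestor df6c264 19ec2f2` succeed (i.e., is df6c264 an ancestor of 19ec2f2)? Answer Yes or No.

Ancestors of 19ec2f2 (commits reachable by following parents): {01ec540, 19ec2f2, 2ffcdbc, 4513d32, 715b171, 7b3de60, bb3ad5e, dc74602, df6c264, e57ef58, f050b5f, f07dcbc, fbb3f39}.
df6c264 is in that set, so it is an ancestor of 19ec2f2.

Yes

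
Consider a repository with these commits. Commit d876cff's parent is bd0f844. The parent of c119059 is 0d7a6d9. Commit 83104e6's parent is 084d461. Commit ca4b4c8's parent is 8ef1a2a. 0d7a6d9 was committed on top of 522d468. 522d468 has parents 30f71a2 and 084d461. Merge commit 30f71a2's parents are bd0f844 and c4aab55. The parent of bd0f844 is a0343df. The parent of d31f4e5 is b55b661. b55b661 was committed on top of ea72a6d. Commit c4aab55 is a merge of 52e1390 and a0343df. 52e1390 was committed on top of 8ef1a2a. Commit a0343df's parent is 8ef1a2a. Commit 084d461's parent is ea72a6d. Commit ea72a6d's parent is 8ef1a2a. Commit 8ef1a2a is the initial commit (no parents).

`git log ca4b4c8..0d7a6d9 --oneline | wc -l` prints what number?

Reachable from 0d7a6d9: {084d461, 0d7a6d9, 30f71a2, 522d468, 52e1390, 8ef1a2a, a0343df, bd0f844, c4aab55, ea72a6d}.
Reachable from ca4b4c8: {8ef1a2a, ca4b4c8}.
In 0d7a6d9's history but not ca4b4c8's: {084d461, 0d7a6d9, 30f71a2, 522d468, 52e1390, a0343df, bd0f844, c4aab55, ea72a6d} — 9 commits.

9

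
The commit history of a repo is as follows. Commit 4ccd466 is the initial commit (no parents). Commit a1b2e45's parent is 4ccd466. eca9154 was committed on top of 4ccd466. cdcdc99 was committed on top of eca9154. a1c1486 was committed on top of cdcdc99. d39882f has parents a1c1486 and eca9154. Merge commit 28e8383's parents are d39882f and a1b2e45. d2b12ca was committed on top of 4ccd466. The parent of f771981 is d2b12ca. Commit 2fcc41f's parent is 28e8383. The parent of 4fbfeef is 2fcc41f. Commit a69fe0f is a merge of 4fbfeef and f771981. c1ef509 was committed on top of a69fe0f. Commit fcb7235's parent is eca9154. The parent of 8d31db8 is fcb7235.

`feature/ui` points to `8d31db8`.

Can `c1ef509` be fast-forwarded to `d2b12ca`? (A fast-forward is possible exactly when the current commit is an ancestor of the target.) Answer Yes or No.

No

A fast-forward from c1ef509 to d2b12ca is possible iff c1ef509 is an ancestor of d2b12ca.
Ancestors of d2b12ca: {4ccd466, d2b12ca}.
c1ef509 is not among them, so fast-forward is not possible.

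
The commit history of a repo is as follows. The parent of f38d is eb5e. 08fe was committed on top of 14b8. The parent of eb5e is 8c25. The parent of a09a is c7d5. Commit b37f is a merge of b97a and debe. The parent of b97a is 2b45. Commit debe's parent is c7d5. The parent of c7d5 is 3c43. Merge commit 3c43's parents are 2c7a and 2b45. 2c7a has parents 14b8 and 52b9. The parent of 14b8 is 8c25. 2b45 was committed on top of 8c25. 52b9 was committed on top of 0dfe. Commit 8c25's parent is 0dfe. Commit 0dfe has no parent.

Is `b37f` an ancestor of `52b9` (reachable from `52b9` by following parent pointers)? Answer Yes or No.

No

Ancestors of 52b9: {0dfe, 52b9}.
b37f is not in that set, so it is not an ancestor of 52b9.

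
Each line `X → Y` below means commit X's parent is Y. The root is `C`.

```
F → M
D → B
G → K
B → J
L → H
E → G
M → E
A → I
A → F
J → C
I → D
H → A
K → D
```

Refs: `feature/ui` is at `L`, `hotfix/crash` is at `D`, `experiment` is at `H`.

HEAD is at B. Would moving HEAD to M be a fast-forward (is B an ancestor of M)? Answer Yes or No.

Yes

A fast-forward from B to M is possible iff B is an ancestor of M.
Ancestors of M: {B, C, D, E, G, J, K, M}.
B is among them, so fast-forward is possible.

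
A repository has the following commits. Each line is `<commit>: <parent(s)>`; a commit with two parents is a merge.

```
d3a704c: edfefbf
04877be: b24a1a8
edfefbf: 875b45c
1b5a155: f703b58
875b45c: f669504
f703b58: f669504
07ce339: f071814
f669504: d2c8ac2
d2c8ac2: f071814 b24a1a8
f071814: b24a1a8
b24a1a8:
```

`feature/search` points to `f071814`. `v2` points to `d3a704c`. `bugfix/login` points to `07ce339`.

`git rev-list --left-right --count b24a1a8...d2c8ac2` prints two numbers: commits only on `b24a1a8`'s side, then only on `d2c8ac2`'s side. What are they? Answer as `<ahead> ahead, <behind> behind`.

0 ahead, 2 behind

Reachable from b24a1a8: {b24a1a8}.
Reachable from d2c8ac2: {b24a1a8, d2c8ac2, f071814}.
Only in b24a1a8's history (ahead): {} — 0.
Only in d2c8ac2's history (behind): {d2c8ac2, f071814} — 2.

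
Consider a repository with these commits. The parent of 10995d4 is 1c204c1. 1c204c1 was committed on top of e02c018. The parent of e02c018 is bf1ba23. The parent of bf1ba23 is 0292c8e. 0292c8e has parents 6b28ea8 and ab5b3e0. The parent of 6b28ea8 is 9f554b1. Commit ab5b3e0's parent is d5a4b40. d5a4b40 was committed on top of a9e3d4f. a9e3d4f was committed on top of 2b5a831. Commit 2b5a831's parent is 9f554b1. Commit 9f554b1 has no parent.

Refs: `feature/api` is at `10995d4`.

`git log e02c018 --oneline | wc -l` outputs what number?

9

Walking parent pointers from e02c018: reachable set = {0292c8e, 2b5a831, 6b28ea8, 9f554b1, a9e3d4f, ab5b3e0, bf1ba23, d5a4b40, e02c018}.
That is 9 commits.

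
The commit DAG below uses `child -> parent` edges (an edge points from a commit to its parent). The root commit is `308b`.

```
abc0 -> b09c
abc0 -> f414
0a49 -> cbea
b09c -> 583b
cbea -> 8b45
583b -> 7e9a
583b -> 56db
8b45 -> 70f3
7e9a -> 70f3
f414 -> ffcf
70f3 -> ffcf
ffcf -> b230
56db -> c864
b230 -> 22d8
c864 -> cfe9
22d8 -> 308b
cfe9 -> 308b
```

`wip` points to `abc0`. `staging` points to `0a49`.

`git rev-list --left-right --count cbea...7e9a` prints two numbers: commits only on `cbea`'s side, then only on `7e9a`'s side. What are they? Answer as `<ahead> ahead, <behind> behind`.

2 ahead, 1 behind

Reachable from cbea: {22d8, 308b, 70f3, 8b45, b230, cbea, ffcf}.
Reachable from 7e9a: {22d8, 308b, 70f3, 7e9a, b230, ffcf}.
Only in cbea's history (ahead): {8b45, cbea} — 2.
Only in 7e9a's history (behind): {7e9a} — 1.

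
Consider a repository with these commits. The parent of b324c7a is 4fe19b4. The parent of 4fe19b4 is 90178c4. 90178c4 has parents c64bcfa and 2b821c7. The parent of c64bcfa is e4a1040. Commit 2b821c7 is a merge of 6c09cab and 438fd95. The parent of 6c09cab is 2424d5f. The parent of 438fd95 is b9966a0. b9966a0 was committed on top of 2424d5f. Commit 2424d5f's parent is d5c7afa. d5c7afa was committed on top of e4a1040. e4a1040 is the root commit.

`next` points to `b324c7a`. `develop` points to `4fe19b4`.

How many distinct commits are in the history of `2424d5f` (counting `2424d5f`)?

Walking parent pointers from 2424d5f: reachable set = {2424d5f, d5c7afa, e4a1040}.
That is 3 commits.

3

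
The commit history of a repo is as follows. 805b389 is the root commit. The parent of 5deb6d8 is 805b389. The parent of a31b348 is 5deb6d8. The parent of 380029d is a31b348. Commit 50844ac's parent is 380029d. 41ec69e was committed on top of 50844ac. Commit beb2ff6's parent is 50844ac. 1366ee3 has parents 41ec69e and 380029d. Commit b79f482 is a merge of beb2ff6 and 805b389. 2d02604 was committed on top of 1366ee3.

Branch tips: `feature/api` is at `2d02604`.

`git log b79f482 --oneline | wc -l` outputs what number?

Walking parent pointers from b79f482: reachable set = {380029d, 50844ac, 5deb6d8, 805b389, a31b348, b79f482, beb2ff6}.
That is 7 commits.

7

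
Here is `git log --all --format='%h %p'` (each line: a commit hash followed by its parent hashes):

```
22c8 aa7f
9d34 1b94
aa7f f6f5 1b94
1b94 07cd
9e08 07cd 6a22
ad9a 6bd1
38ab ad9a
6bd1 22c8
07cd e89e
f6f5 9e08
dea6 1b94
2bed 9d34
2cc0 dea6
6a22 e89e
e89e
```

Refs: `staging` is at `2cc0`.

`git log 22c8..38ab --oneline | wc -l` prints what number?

3

Reachable from 38ab: {07cd, 1b94, 22c8, 38ab, 6a22, 6bd1, 9e08, aa7f, ad9a, e89e, f6f5}.
Reachable from 22c8: {07cd, 1b94, 22c8, 6a22, 9e08, aa7f, e89e, f6f5}.
In 38ab's history but not 22c8's: {38ab, 6bd1, ad9a} — 3 commits.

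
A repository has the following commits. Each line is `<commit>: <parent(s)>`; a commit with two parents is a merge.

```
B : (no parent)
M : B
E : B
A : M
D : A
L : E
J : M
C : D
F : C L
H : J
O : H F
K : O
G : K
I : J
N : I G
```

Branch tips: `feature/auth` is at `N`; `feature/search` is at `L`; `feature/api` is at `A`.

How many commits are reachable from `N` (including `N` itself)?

Walking parent pointers from N: reachable set = {A, B, C, D, E, F, G, H, I, J, K, L, M, N, O}.
That is 15 commits.

15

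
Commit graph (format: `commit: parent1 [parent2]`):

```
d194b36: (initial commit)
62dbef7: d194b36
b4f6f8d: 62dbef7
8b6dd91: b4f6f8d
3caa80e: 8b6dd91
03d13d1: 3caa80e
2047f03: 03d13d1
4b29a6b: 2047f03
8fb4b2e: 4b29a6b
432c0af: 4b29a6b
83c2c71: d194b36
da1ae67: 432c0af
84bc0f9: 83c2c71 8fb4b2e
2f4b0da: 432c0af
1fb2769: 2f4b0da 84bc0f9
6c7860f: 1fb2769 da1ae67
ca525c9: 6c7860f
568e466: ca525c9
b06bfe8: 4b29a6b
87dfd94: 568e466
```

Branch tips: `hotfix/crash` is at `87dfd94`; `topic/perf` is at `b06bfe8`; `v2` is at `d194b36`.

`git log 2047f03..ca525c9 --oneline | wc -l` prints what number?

10

Reachable from ca525c9: {03d13d1, 1fb2769, 2047f03, 2f4b0da, 3caa80e, 432c0af, 4b29a6b, 62dbef7, 6c7860f, 83c2c71, 84bc0f9, 8b6dd91, 8fb4b2e, b4f6f8d, ca525c9, d194b36, da1ae67}.
Reachable from 2047f03: {03d13d1, 2047f03, 3caa80e, 62dbef7, 8b6dd91, b4f6f8d, d194b36}.
In ca525c9's history but not 2047f03's: {1fb2769, 2f4b0da, 432c0af, 4b29a6b, 6c7860f, 83c2c71, 84bc0f9, 8fb4b2e, ca525c9, da1ae67} — 10 commits.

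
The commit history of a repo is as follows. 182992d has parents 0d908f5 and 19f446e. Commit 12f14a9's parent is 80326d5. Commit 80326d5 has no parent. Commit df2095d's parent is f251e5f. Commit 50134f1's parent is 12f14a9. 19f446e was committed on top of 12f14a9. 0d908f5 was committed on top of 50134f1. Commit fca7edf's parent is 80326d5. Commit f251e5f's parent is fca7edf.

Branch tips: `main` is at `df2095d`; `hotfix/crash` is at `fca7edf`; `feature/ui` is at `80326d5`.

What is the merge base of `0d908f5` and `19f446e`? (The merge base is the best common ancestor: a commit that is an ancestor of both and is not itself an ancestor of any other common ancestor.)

12f14a9

Ancestors of 0d908f5: {0d908f5, 12f14a9, 50134f1, 80326d5}.
Ancestors of 19f446e: {12f14a9, 19f446e, 80326d5}.
Common ancestors: {12f14a9, 80326d5}.
Among these, 12f14a9 is not an ancestor of any other common ancestor — it is the merge base.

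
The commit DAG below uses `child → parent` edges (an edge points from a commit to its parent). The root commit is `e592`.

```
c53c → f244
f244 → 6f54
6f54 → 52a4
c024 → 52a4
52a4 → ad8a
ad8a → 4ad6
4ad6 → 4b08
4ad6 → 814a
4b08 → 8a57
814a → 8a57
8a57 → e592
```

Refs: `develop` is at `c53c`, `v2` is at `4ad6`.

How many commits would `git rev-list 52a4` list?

7

Walking parent pointers from 52a4: reachable set = {4ad6, 4b08, 52a4, 814a, 8a57, ad8a, e592}.
That is 7 commits.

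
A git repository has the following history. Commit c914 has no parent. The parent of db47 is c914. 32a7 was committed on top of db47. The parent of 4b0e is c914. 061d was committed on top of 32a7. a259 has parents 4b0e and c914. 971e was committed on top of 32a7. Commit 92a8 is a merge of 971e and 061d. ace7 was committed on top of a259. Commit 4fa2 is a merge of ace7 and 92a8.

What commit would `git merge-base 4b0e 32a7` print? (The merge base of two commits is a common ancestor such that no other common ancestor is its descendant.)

Ancestors of 4b0e: {4b0e, c914}.
Ancestors of 32a7: {32a7, c914, db47}.
Common ancestors: {c914}.
The only common ancestor is c914, so it is the merge base.

c914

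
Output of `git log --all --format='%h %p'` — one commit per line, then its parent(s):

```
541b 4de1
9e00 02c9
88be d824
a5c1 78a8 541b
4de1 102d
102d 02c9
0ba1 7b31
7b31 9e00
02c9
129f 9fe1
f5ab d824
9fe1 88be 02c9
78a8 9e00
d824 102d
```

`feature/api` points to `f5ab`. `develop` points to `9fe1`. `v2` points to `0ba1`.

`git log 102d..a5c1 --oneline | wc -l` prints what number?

Reachable from a5c1: {02c9, 102d, 4de1, 541b, 78a8, 9e00, a5c1}.
Reachable from 102d: {02c9, 102d}.
In a5c1's history but not 102d's: {4de1, 541b, 78a8, 9e00, a5c1} — 5 commits.

5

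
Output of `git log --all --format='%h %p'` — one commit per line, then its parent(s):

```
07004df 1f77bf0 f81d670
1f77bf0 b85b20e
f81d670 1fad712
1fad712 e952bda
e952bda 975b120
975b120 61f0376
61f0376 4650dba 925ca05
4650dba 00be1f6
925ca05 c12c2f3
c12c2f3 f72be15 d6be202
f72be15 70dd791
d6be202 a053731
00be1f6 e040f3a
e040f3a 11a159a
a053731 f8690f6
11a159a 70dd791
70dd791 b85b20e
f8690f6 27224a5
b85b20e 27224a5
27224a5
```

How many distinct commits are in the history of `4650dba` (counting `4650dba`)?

7

Walking parent pointers from 4650dba: reachable set = {00be1f6, 11a159a, 27224a5, 4650dba, 70dd791, b85b20e, e040f3a}.
That is 7 commits.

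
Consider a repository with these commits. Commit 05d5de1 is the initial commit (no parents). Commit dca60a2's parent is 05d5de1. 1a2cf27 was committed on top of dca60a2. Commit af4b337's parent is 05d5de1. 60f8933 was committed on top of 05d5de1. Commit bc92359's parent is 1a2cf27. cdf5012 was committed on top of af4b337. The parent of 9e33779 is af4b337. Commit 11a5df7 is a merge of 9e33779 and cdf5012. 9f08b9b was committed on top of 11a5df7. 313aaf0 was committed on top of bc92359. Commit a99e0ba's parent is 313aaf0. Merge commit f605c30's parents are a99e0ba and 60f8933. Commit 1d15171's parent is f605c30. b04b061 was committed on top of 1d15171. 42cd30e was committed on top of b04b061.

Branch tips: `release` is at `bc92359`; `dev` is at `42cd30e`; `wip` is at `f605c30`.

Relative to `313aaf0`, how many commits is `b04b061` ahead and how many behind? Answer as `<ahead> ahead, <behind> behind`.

5 ahead, 0 behind

Reachable from b04b061: {05d5de1, 1a2cf27, 1d15171, 313aaf0, 60f8933, a99e0ba, b04b061, bc92359, dca60a2, f605c30}.
Reachable from 313aaf0: {05d5de1, 1a2cf27, 313aaf0, bc92359, dca60a2}.
Only in b04b061's history (ahead): {1d15171, 60f8933, a99e0ba, b04b061, f605c30} — 5.
Only in 313aaf0's history (behind): {} — 0.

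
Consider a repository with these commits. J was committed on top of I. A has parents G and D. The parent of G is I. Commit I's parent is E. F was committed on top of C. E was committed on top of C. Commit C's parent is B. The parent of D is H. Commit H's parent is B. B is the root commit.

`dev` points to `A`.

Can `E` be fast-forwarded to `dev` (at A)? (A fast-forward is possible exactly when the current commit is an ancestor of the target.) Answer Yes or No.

Yes

A fast-forward from E to A is possible iff E is an ancestor of A.
Ancestors of A: {A, B, C, D, E, G, H, I}.
E is among them, so fast-forward is possible.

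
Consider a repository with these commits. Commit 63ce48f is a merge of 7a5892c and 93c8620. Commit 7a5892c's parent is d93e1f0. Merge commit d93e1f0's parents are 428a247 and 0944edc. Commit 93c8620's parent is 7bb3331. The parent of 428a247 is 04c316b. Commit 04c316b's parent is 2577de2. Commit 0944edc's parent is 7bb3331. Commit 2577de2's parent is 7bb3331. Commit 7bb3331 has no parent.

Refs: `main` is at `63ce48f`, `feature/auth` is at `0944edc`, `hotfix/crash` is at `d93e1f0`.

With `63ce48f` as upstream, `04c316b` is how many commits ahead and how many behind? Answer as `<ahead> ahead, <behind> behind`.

Reachable from 04c316b: {04c316b, 2577de2, 7bb3331}.
Reachable from 63ce48f: {04c316b, 0944edc, 2577de2, 428a247, 63ce48f, 7a5892c, 7bb3331, 93c8620, d93e1f0}.
Only in 04c316b's history (ahead): {} — 0.
Only in 63ce48f's history (behind): {0944edc, 428a247, 63ce48f, 7a5892c, 93c8620, d93e1f0} — 6.

0 ahead, 6 behind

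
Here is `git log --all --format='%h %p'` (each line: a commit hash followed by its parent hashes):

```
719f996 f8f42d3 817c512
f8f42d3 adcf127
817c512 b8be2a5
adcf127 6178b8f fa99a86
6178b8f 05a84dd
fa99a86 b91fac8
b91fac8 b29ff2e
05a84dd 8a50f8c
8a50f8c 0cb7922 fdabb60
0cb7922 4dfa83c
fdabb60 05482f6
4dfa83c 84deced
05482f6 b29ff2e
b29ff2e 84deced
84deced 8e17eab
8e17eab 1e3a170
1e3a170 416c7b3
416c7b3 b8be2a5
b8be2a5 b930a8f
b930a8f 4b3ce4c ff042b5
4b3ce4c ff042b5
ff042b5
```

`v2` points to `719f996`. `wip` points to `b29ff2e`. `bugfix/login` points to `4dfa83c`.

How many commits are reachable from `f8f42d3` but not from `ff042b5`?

19

Reachable from f8f42d3: {05482f6, 05a84dd, 0cb7922, 1e3a170, 416c7b3, 4b3ce4c, 4dfa83c, 6178b8f, 84deced, 8a50f8c, 8e17eab, adcf127, b29ff2e, b8be2a5, b91fac8, b930a8f, f8f42d3, fa99a86, fdabb60, ff042b5}.
Reachable from ff042b5: {ff042b5}.
In f8f42d3's history but not ff042b5's: {05482f6, 05a84dd, 0cb7922, 1e3a170, 416c7b3, 4b3ce4c, 4dfa83c, 6178b8f, 84deced, 8a50f8c, 8e17eab, adcf127, b29ff2e, b8be2a5, b91fac8, b930a8f, f8f42d3, fa99a86, fdabb60} — 19 commits.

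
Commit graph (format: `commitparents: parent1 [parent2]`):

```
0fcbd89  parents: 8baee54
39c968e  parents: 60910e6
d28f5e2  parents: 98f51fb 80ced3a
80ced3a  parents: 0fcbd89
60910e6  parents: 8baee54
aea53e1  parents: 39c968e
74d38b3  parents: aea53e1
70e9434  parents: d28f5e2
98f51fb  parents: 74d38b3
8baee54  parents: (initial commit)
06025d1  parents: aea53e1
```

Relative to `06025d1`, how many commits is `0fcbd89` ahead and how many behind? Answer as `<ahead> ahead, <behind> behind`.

Reachable from 0fcbd89: {0fcbd89, 8baee54}.
Reachable from 06025d1: {06025d1, 39c968e, 60910e6, 8baee54, aea53e1}.
Only in 0fcbd89's history (ahead): {0fcbd89} — 1.
Only in 06025d1's history (behind): {06025d1, 39c968e, 60910e6, aea53e1} — 4.

1 ahead, 4 behind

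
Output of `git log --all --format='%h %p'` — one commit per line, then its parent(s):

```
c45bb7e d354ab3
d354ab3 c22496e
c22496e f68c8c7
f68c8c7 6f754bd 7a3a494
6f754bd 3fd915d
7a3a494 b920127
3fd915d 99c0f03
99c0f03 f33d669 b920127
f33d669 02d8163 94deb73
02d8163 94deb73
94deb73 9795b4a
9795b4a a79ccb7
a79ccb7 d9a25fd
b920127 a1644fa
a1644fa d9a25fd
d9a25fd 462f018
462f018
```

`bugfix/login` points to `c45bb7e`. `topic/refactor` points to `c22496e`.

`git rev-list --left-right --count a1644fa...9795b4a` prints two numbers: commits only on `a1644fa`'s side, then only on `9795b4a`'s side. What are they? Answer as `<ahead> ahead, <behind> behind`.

1 ahead, 2 behind

Reachable from a1644fa: {462f018, a1644fa, d9a25fd}.
Reachable from 9795b4a: {462f018, 9795b4a, a79ccb7, d9a25fd}.
Only in a1644fa's history (ahead): {a1644fa} — 1.
Only in 9795b4a's history (behind): {9795b4a, a79ccb7} — 2.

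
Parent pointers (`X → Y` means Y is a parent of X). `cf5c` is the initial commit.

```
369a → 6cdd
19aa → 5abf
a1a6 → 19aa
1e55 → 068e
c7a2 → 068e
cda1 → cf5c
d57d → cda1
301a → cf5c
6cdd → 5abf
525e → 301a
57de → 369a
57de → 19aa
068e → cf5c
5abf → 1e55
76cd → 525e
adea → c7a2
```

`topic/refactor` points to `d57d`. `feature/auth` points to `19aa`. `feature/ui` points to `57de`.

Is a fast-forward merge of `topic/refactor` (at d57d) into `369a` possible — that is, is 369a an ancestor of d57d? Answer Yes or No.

No

A fast-forward from 369a to d57d is possible iff 369a is an ancestor of d57d.
Ancestors of d57d: {cda1, cf5c, d57d}.
369a is not among them, so fast-forward is not possible.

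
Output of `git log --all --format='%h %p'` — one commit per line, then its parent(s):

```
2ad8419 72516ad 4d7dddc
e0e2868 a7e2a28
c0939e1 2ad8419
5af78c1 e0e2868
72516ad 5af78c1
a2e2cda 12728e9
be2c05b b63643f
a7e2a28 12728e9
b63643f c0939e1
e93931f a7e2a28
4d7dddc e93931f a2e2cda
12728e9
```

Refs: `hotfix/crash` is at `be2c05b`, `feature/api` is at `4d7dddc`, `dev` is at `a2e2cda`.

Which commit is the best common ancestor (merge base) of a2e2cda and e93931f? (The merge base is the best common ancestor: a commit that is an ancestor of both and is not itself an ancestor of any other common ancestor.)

Ancestors of a2e2cda: {12728e9, a2e2cda}.
Ancestors of e93931f: {12728e9, a7e2a28, e93931f}.
Common ancestors: {12728e9}.
The only common ancestor is 12728e9, so it is the merge base.

12728e9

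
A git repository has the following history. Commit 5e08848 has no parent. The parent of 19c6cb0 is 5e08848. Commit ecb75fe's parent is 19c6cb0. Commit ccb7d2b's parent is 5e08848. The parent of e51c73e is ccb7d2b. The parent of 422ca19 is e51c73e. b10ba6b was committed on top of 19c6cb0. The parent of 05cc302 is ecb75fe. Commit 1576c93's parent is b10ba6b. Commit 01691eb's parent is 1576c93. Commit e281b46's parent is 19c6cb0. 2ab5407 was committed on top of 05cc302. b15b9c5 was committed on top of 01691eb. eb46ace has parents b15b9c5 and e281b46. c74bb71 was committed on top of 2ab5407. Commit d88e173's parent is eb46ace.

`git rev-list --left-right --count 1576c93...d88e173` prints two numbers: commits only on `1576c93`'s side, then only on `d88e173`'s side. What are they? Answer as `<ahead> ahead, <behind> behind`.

Reachable from 1576c93: {1576c93, 19c6cb0, 5e08848, b10ba6b}.
Reachable from d88e173: {01691eb, 1576c93, 19c6cb0, 5e08848, b10ba6b, b15b9c5, d88e173, e281b46, eb46ace}.
Only in 1576c93's history (ahead): {} — 0.
Only in d88e173's history (behind): {01691eb, b15b9c5, d88e173, e281b46, eb46ace} — 5.

0 ahead, 5 behind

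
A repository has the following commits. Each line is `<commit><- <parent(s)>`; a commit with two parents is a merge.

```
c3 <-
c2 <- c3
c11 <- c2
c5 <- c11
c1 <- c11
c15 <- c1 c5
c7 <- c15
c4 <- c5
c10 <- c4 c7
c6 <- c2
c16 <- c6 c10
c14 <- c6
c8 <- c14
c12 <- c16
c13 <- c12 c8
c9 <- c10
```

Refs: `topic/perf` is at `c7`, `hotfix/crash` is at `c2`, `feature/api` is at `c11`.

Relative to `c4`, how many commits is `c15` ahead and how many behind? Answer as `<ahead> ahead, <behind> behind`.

2 ahead, 1 behind

Reachable from c15: {c1, c11, c15, c2, c3, c5}.
Reachable from c4: {c11, c2, c3, c4, c5}.
Only in c15's history (ahead): {c1, c15} — 2.
Only in c4's history (behind): {c4} — 1.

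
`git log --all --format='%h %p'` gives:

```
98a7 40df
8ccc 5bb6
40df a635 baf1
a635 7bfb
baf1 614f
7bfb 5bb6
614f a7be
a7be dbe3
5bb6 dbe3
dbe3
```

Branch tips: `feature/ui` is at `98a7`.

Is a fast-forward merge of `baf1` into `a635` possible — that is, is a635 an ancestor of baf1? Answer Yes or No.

No

A fast-forward from a635 to baf1 is possible iff a635 is an ancestor of baf1.
Ancestors of baf1: {614f, a7be, baf1, dbe3}.
a635 is not among them, so fast-forward is not possible.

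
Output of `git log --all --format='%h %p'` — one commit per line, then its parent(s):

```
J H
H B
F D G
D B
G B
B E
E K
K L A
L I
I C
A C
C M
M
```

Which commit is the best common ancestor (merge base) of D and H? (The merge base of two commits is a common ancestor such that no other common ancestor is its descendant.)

Ancestors of D: {A, B, C, D, E, I, K, L, M}.
Ancestors of H: {A, B, C, E, H, I, K, L, M}.
Common ancestors: {A, B, C, E, I, K, L, M}.
Among these, B is not an ancestor of any other common ancestor — it is the merge base.

B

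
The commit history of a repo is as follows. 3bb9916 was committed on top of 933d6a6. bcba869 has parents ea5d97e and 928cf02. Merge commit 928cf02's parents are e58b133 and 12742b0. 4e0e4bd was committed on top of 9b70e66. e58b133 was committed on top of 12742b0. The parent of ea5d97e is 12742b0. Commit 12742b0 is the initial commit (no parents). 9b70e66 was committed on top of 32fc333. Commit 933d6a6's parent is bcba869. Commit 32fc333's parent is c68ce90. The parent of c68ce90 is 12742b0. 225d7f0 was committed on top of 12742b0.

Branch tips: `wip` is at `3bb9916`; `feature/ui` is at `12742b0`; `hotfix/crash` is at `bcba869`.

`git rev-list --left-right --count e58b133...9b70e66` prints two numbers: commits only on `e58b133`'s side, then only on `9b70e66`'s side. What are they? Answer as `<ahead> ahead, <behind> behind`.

1 ahead, 3 behind

Reachable from e58b133: {12742b0, e58b133}.
Reachable from 9b70e66: {12742b0, 32fc333, 9b70e66, c68ce90}.
Only in e58b133's history (ahead): {e58b133} — 1.
Only in 9b70e66's history (behind): {32fc333, 9b70e66, c68ce90} — 3.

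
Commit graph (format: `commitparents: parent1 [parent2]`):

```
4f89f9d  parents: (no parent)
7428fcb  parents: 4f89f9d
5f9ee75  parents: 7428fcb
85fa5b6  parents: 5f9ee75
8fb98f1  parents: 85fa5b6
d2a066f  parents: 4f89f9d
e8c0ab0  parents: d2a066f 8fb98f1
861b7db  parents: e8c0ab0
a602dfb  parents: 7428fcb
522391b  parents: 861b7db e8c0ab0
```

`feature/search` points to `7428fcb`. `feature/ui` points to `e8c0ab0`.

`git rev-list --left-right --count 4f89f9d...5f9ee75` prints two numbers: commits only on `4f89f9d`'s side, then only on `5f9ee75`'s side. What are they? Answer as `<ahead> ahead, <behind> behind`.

Reachable from 4f89f9d: {4f89f9d}.
Reachable from 5f9ee75: {4f89f9d, 5f9ee75, 7428fcb}.
Only in 4f89f9d's history (ahead): {} — 0.
Only in 5f9ee75's history (behind): {5f9ee75, 7428fcb} — 2.

0 ahead, 2 behind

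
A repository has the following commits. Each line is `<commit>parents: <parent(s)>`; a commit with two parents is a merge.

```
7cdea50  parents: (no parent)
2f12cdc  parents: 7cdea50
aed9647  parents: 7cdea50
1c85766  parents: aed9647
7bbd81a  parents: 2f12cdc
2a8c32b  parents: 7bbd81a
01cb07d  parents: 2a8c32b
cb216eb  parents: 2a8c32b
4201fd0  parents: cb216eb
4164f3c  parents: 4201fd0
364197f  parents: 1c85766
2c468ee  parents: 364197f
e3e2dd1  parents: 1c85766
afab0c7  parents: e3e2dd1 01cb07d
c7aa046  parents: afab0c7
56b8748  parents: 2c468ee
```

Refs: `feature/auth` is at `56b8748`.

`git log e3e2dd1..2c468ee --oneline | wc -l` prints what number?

Reachable from 2c468ee: {1c85766, 2c468ee, 364197f, 7cdea50, aed9647}.
Reachable from e3e2dd1: {1c85766, 7cdea50, aed9647, e3e2dd1}.
In 2c468ee's history but not e3e2dd1's: {2c468ee, 364197f} — 2 commits.

2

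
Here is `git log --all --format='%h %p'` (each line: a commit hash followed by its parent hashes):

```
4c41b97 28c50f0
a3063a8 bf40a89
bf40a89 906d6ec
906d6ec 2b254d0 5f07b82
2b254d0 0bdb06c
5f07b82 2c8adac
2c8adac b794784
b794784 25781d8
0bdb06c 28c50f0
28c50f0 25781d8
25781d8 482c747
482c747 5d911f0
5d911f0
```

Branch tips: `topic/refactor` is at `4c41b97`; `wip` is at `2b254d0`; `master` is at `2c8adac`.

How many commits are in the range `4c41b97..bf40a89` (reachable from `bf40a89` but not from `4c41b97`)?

7

Reachable from bf40a89: {0bdb06c, 25781d8, 28c50f0, 2b254d0, 2c8adac, 482c747, 5d911f0, 5f07b82, 906d6ec, b794784, bf40a89}.
Reachable from 4c41b97: {25781d8, 28c50f0, 482c747, 4c41b97, 5d911f0}.
In bf40a89's history but not 4c41b97's: {0bdb06c, 2b254d0, 2c8adac, 5f07b82, 906d6ec, b794784, bf40a89} — 7 commits.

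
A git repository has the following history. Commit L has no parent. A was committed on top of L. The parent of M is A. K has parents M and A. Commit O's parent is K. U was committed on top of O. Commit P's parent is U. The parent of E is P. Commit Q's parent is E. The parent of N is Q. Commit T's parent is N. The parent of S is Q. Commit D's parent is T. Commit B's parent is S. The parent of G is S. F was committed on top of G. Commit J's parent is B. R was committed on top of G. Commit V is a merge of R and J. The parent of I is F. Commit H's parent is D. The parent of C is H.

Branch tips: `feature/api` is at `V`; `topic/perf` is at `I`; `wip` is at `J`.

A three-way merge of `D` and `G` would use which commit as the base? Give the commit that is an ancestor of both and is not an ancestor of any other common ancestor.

Ancestors of D: {A, D, E, K, L, M, N, O, P, Q, T, U}.
Ancestors of G: {A, E, G, K, L, M, O, P, Q, S, U}.
Common ancestors: {A, E, K, L, M, O, P, Q, U}.
Among these, Q is not an ancestor of any other common ancestor — it is the merge base.

Q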